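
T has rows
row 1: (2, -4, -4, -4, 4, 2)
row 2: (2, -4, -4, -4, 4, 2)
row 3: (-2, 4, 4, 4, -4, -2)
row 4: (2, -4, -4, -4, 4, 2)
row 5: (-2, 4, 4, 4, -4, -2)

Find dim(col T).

1

Row reduce to echelon form.
R2 ← R2 − R1: [0, 0, 0, 0, 0, 0]
R3 ← R3 + R1: [0, 0, 0, 0, 0, 0]
R4 ← R4 − R1: [0, 0, 0, 0, 0, 0]
R5 ← R5 + R1: [0, 0, 0, 0, 0, 0]
Echelon form has 1 nonzero row, so rank(T) = 1.
The column space has dimension equal to the rank: 1.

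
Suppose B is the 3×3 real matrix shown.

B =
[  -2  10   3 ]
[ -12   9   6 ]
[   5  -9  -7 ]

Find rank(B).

3

Row reduce to echelon form.
R2 ← R2 − (6)·R1: [0, -51, -12]
R3 ← R3 + (5/2)·R1: [0, 16, 1/2]
R3 ← R3 + (16/51)·R2: [0, 0, -111/34]
Echelon form has 3 nonzero rows, so rank(B) = 3.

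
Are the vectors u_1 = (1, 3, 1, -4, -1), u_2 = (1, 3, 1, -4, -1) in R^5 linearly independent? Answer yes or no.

Form the matrix with these vectors as rows and row reduce.
R2 ← R2 − R1: [0, 0, 0, 0, 0]
1 nonzero row, so the 2 vectors span a space of dimension 1.
Since 1 < 2, the vectors are linearly dependent.

no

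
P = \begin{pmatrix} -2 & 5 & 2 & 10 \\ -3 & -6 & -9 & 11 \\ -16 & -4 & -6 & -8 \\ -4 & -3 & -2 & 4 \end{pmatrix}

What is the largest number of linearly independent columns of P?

4

Row reduce to echelon form.
R2 ← R2 − (3/2)·R1: [0, -27/2, -12, -4]
R3 ← R3 − (8)·R1: [0, -44, -22, -88]
R4 ← R4 − (2)·R1: [0, -13, -6, -16]
R3 ← R3 − (88/27)·R2: [0, 0, 154/9, -2024/27]
R4 ← R4 − (26/27)·R2: [0, 0, 50/9, -328/27]
R4 ← R4 − (25/77)·R3: [0, 0, 0, 256/21]
Echelon form has 4 nonzero rows, so rank(P) = 4.
The rank gives the maximum number of linearly independent columns: 4.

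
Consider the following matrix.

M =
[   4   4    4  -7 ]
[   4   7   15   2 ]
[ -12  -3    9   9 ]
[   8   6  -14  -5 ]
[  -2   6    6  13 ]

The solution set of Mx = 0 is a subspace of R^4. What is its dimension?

0

Row reduce to echelon form.
R2 ← R2 − R1: [0, 3, 11, 9]
R3 ← R3 + (3)·R1: [0, 9, 21, -12]
R4 ← R4 − (2)·R1: [0, -2, -22, 9]
R5 ← R5 + (1/2)·R1: [0, 8, 8, 19/2]
R3 ← R3 − (3)·R2: [0, 0, -12, -39]
R4 ← R4 + (2/3)·R2: [0, 0, -44/3, 15]
R5 ← R5 − (8/3)·R2: [0, 0, -64/3, -29/2]
R4 ← R4 − (11/9)·R3: [0, 0, 0, 188/3]
R5 ← R5 − (16/9)·R3: [0, 0, 0, 329/6]
R5 ← R5 − (7/8)·R4: [0, 0, 0, 0]
4 nonzero rows, so rank(M) = 4.
M has 4 columns; by rank–nullity, nullity = 4 − 4 = 0.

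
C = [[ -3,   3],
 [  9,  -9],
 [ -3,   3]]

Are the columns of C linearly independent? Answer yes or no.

no

Row reduce C to echelon form.
R2 ← R2 + (3)·R1: [0, 0]
R3 ← R3 − R1: [0, 0]
1 pivot among 2 columns.
Only 1 < 2 pivot columns, so the columns are linearly dependent.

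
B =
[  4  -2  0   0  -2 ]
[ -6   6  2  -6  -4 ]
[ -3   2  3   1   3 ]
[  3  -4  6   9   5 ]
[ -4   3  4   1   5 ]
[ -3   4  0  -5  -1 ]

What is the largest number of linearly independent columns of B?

4

Row reduce to echelon form.
R2 ← R2 + (3/2)·R1: [0, 3, 2, -6, -7]
R3 ← R3 + (3/4)·R1: [0, 1/2, 3, 1, 3/2]
R4 ← R4 − (3/4)·R1: [0, -5/2, 6, 9, 13/2]
R5 ← R5 + R1: [0, 1, 4, 1, 3]
R6 ← R6 + (3/4)·R1: [0, 5/2, 0, -5, -5/2]
R3 ← R3 − (1/6)·R2: [0, 0, 8/3, 2, 8/3]
R4 ← R4 + (5/6)·R2: [0, 0, 23/3, 4, 2/3]
R5 ← R5 − (1/3)·R2: [0, 0, 10/3, 3, 16/3]
R6 ← R6 − (5/6)·R2: [0, 0, -5/3, 0, 10/3]
R4 ← R4 − (23/8)·R3: [0, 0, 0, -7/4, -7]
R5 ← R5 − (5/4)·R3: [0, 0, 0, 1/2, 2]
R6 ← R6 + (5/8)·R3: [0, 0, 0, 5/4, 5]
R5 ← R5 + (2/7)·R4: [0, 0, 0, 0, 0]
R6 ← R6 + (5/7)·R4: [0, 0, 0, 0, 0]
Echelon form has 4 nonzero rows, so rank(B) = 4.
The rank gives the maximum number of linearly independent columns: 4.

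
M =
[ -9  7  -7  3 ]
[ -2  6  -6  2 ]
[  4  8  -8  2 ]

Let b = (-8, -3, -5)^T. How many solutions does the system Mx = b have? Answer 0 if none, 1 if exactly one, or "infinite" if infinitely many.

Row reduce the augmented matrix [M | b].
R2 ← R2 − (2/9)·R1: [0, 40/9, -40/9, 4/3, -11/9]
R3 ← R3 + (4/9)·R1: [0, 100/9, -100/9, 10/3, -77/9]
R3 ← R3 − (5/2)·R2: [0, 0, 0, 0, -11/2]
The echelon form has 3 nonzero rows; the last pivot sits in the augmented column, so rank(M) = 2 but rank([M|b]) = 3.
Since the ranks differ, the system is inconsistent.
It has no solutions.

0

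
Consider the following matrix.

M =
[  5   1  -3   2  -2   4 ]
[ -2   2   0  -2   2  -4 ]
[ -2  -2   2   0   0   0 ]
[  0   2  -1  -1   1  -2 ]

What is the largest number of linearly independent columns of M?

2

Row reduce to echelon form.
R2 ← R2 + (2/5)·R1: [0, 12/5, -6/5, -6/5, 6/5, -12/5]
R3 ← R3 + (2/5)·R1: [0, -8/5, 4/5, 4/5, -4/5, 8/5]
R3 ← R3 + (2/3)·R2: [0, 0, 0, 0, 0, 0]
R4 ← R4 − (5/6)·R2: [0, 0, 0, 0, 0, 0]
Echelon form has 2 nonzero rows, so rank(M) = 2.
The rank gives the maximum number of linearly independent columns: 2.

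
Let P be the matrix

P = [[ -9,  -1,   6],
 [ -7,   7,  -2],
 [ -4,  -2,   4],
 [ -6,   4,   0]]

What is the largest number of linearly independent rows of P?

Row reduce to echelon form.
R2 ← R2 − (7/9)·R1: [0, 70/9, -20/3]
R3 ← R3 − (4/9)·R1: [0, -14/9, 4/3]
R4 ← R4 − (2/3)·R1: [0, 14/3, -4]
R3 ← R3 + (1/5)·R2: [0, 0, 0]
R4 ← R4 − (3/5)·R2: [0, 0, 0]
Echelon form has 2 nonzero rows, so rank(P) = 2.
The rank gives the maximum number of linearly independent rows: 2.

2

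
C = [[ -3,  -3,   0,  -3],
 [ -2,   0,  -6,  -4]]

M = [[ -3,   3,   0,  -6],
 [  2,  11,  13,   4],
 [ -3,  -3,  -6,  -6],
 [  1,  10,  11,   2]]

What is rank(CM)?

2

First compute CM:
[[  0, -72, -72,   0],
 [ 20, -28,  -8,  40]]
Now row reduce the product.
Swap R1 ↔ R2
2 nonzero rows, so rank(CM) = 2.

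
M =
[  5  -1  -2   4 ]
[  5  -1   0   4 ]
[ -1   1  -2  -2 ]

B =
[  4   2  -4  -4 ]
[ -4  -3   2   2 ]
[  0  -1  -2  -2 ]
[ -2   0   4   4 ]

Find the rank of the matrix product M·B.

2

First compute MB:
[[ 16,  15,  -2,  -2],
 [ 16,  13,  -6,  -6],
 [ -4,  -3,   2,   2]]
Now row reduce the product.
R2 ← R2 − R1: [0, -2, -4, -4]
R3 ← R3 + (1/4)·R1: [0, 3/4, 3/2, 3/2]
R3 ← R3 + (3/8)·R2: [0, 0, 0, 0]
2 nonzero rows, so rank(MB) = 2.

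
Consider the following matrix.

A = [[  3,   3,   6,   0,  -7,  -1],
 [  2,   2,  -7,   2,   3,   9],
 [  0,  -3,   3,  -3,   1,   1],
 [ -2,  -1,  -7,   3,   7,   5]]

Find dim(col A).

Row reduce to echelon form.
R2 ← R2 − (2/3)·R1: [0, 0, -11, 2, 23/3, 29/3]
R4 ← R4 + (2/3)·R1: [0, 1, -3, 3, 7/3, 13/3]
Swap R2 ↔ R3
R4 ← R4 + (1/3)·R2: [0, 0, -2, 2, 8/3, 14/3]
R4 ← R4 − (2/11)·R3: [0, 0, 0, 18/11, 14/11, 32/11]
Echelon form has 4 nonzero rows, so rank(A) = 4.
The column space has dimension equal to the rank: 4.

4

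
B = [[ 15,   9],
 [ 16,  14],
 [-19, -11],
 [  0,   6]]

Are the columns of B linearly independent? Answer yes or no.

Row reduce B to echelon form.
R2 ← R2 − (16/15)·R1: [0, 22/5]
R3 ← R3 + (19/15)·R1: [0, 2/5]
R3 ← R3 − (1/11)·R2: [0, 0]
R4 ← R4 − (15/11)·R2: [0, 0]
2 pivots among 2 columns.
Every column is a pivot column, so the columns are linearly independent.

yes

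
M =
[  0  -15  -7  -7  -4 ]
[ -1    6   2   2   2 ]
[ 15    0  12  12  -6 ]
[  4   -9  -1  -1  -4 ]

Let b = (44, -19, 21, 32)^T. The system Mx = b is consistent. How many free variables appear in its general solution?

Row reduce the augmented matrix [M | b].
Swap R1 ↔ R2
R3 ← R3 + (15)·R1: [0, 90, 42, 42, 24, -264]
R4 ← R4 + (4)·R1: [0, 15, 7, 7, 4, -44]
R3 ← R3 + (6)·R2: [0, 0, 0, 0, 0, 0]
R4 ← R4 + R2: [0, 0, 0, 0, 0, 0]
The echelon form has 2 nonzero rows, and every pivot lies in the first 5 columns, so rank(M) = rank([M|b]) = 2.
The system is consistent.
Free variables = (unknowns) − (rank) = 5 − 2 = 3.

3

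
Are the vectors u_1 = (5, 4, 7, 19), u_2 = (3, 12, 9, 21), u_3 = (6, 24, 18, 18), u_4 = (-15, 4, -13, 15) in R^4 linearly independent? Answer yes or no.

no

Form the matrix with these vectors as rows and row reduce.
R2 ← R2 − (3/5)·R1: [0, 48/5, 24/5, 48/5]
R3 ← R3 − (6/5)·R1: [0, 96/5, 48/5, -24/5]
R4 ← R4 + (3)·R1: [0, 16, 8, 72]
R3 ← R3 − (2)·R2: [0, 0, 0, -24]
R4 ← R4 − (5/3)·R2: [0, 0, 0, 56]
R4 ← R4 + (7/3)·R3: [0, 0, 0, 0]
3 nonzero rows, so the 4 vectors span a space of dimension 3.
Since 3 < 4, the vectors are linearly dependent.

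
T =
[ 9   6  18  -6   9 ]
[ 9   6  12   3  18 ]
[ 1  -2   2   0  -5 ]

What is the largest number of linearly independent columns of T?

3

Row reduce to echelon form.
R2 ← R2 − R1: [0, 0, -6, 9, 9]
R3 ← R3 − (1/9)·R1: [0, -8/3, 0, 2/3, -6]
Swap R2 ↔ R3
Echelon form has 3 nonzero rows, so rank(T) = 3.
The rank gives the maximum number of linearly independent columns: 3.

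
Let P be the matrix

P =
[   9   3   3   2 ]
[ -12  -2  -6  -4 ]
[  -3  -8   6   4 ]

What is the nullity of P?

2

Row reduce to echelon form.
R2 ← R2 + (4/3)·R1: [0, 2, -2, -4/3]
R3 ← R3 + (1/3)·R1: [0, -7, 7, 14/3]
R3 ← R3 + (7/2)·R2: [0, 0, 0, 0]
2 nonzero rows, so rank(P) = 2.
P has 4 columns; by rank–nullity, nullity = 4 − 2 = 2.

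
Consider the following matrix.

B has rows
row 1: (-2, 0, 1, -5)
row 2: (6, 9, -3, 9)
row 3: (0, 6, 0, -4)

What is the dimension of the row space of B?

2

Row reduce to echelon form.
R2 ← R2 + (3)·R1: [0, 9, 0, -6]
R3 ← R3 − (2/3)·R2: [0, 0, 0, 0]
Echelon form has 2 nonzero rows, so rank(B) = 2.
The row space has dimension equal to the rank: 2.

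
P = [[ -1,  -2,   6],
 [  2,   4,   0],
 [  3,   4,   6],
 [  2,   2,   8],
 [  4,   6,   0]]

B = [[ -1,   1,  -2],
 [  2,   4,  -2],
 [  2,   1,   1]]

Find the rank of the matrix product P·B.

2

First compute PB:
[[  9,  -3,  12],
 [  6,  18, -12],
 [ 17,  25,  -8],
 [ 18,  18,   0],
 [  8,  28, -20]]
Now row reduce the product.
R2 ← R2 − (2/3)·R1: [0, 20, -20]
R3 ← R3 − (17/9)·R1: [0, 92/3, -92/3]
R4 ← R4 − (2)·R1: [0, 24, -24]
R5 ← R5 − (8/9)·R1: [0, 92/3, -92/3]
R3 ← R3 − (23/15)·R2: [0, 0, 0]
R4 ← R4 − (6/5)·R2: [0, 0, 0]
R5 ← R5 − (23/15)·R2: [0, 0, 0]
2 nonzero rows, so rank(PB) = 2.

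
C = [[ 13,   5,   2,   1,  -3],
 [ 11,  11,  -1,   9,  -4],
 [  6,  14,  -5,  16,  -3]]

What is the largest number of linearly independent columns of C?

Row reduce to echelon form.
R2 ← R2 − (11/13)·R1: [0, 88/13, -35/13, 106/13, -19/13]
R3 ← R3 − (6/13)·R1: [0, 152/13, -77/13, 202/13, -21/13]
R3 ← R3 − (19/11)·R2: [0, 0, -14/11, 16/11, 10/11]
Echelon form has 3 nonzero rows, so rank(C) = 3.
The rank gives the maximum number of linearly independent columns: 3.

3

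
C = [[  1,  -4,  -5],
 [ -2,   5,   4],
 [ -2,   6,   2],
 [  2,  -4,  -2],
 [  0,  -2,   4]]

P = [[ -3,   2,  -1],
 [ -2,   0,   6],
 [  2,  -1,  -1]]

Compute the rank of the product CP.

2

First compute CP:
[[ -5,   7, -20],
 [  4,  -8,  28],
 [ -2,  -6,  36],
 [ -2,   6, -24],
 [ 12,  -4, -16]]
Now row reduce the product.
R2 ← R2 + (4/5)·R1: [0, -12/5, 12]
R3 ← R3 − (2/5)·R1: [0, -44/5, 44]
R4 ← R4 − (2/5)·R1: [0, 16/5, -16]
R5 ← R5 + (12/5)·R1: [0, 64/5, -64]
R3 ← R3 − (11/3)·R2: [0, 0, 0]
R4 ← R4 + (4/3)·R2: [0, 0, 0]
R5 ← R5 + (16/3)·R2: [0, 0, 0]
2 nonzero rows, so rank(CP) = 2.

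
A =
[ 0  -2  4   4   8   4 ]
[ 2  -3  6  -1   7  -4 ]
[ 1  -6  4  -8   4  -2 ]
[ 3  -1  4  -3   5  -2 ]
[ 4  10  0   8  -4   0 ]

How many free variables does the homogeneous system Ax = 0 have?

1

Row reduce to echelon form.
Swap R1 ↔ R2
R3 ← R3 − (1/2)·R1: [0, -9/2, 1, -15/2, 1/2, 0]
R4 ← R4 − (3/2)·R1: [0, 7/2, -5, -3/2, -11/2, 4]
R5 ← R5 − (2)·R1: [0, 16, -12, 10, -18, 8]
R3 ← R3 − (9/4)·R2: [0, 0, -8, -33/2, -35/2, -9]
R4 ← R4 + (7/4)·R2: [0, 0, 2, 11/2, 17/2, 11]
R5 ← R5 + (8)·R2: [0, 0, 20, 42, 46, 40]
R4 ← R4 + (1/4)·R3: [0, 0, 0, 11/8, 33/8, 35/4]
R5 ← R5 + (5/2)·R3: [0, 0, 0, 3/4, 9/4, 35/2]
R5 ← R5 − (6/11)·R4: [0, 0, 0, 0, 0, 140/11]
5 nonzero rows, so rank(A) = 5.
A has 6 columns; by rank–nullity, nullity = 6 − 5 = 1.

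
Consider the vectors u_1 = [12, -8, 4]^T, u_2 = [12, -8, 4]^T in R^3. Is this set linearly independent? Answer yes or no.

Form the matrix with these vectors as rows and row reduce.
R2 ← R2 − R1: [0, 0, 0]
1 nonzero row, so the 2 vectors span a space of dimension 1.
Since 1 < 2, the vectors are linearly dependent.

no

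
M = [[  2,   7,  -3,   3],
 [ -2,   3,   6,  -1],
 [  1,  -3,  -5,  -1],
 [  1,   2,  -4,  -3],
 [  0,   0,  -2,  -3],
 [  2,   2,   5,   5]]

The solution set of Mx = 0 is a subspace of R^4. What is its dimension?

0

Row reduce to echelon form.
R2 ← R2 + R1: [0, 10, 3, 2]
R3 ← R3 − (1/2)·R1: [0, -13/2, -7/2, -5/2]
R4 ← R4 − (1/2)·R1: [0, -3/2, -5/2, -9/2]
R6 ← R6 − R1: [0, -5, 8, 2]
R3 ← R3 + (13/20)·R2: [0, 0, -31/20, -6/5]
R4 ← R4 + (3/20)·R2: [0, 0, -41/20, -21/5]
R6 ← R6 + (1/2)·R2: [0, 0, 19/2, 3]
R4 ← R4 − (41/31)·R3: [0, 0, 0, -81/31]
R5 ← R5 − (40/31)·R3: [0, 0, 0, -45/31]
R6 ← R6 + (190/31)·R3: [0, 0, 0, -135/31]
R5 ← R5 − (5/9)·R4: [0, 0, 0, 0]
R6 ← R6 − (5/3)·R4: [0, 0, 0, 0]
4 nonzero rows, so rank(M) = 4.
M has 4 columns; by rank–nullity, nullity = 4 − 4 = 0.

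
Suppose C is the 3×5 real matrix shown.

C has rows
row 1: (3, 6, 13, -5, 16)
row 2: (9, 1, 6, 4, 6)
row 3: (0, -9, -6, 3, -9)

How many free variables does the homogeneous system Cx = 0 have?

Row reduce to echelon form.
R2 ← R2 − (3)·R1: [0, -17, -33, 19, -42]
R3 ← R3 − (9/17)·R2: [0, 0, 195/17, -120/17, 225/17]
3 nonzero rows, so rank(C) = 3.
C has 5 columns; by rank–nullity, nullity = 5 − 3 = 2.

2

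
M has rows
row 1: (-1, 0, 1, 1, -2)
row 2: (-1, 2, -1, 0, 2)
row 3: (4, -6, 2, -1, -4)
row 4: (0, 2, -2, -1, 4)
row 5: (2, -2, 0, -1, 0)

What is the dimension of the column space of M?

2

Row reduce to echelon form.
R2 ← R2 − R1: [0, 2, -2, -1, 4]
R3 ← R3 + (4)·R1: [0, -6, 6, 3, -12]
R5 ← R5 + (2)·R1: [0, -2, 2, 1, -4]
R3 ← R3 + (3)·R2: [0, 0, 0, 0, 0]
R4 ← R4 − R2: [0, 0, 0, 0, 0]
R5 ← R5 + R2: [0, 0, 0, 0, 0]
Echelon form has 2 nonzero rows, so rank(M) = 2.
The column space has dimension equal to the rank: 2.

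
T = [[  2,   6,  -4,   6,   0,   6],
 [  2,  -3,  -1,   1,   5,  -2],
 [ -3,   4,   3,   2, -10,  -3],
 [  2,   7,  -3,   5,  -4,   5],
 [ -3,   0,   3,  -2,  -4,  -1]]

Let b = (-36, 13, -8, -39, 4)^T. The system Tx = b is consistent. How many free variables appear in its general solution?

Row reduce the augmented matrix [T | b].
R2 ← R2 − R1: [0, -9, 3, -5, 5, -8, 49]
R3 ← R3 + (3/2)·R1: [0, 13, -3, 11, -10, 6, -62]
R4 ← R4 − R1: [0, 1, 1, -1, -4, -1, -3]
R5 ← R5 + (3/2)·R1: [0, 9, -3, 7, -4, 8, -50]
R3 ← R3 + (13/9)·R2: [0, 0, 4/3, 34/9, -25/9, -50/9, 79/9]
R4 ← R4 + (1/9)·R2: [0, 0, 4/3, -14/9, -31/9, -17/9, 22/9]
R5 ← R5 + R2: [0, 0, 0, 2, 1, 0, -1]
R4 ← R4 − R3: [0, 0, 0, -16/3, -2/3, 11/3, -19/3]
R5 ← R5 + (3/8)·R4: [0, 0, 0, 0, 3/4, 11/8, -27/8]
The echelon form has 5 nonzero rows, and every pivot lies in the first 6 columns, so rank(T) = rank([T|b]) = 5.
The system is consistent.
Free variables = (unknowns) − (rank) = 6 − 5 = 1.

1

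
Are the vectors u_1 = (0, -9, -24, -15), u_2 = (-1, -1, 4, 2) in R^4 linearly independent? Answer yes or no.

Form the matrix with these vectors as rows and row reduce.
Swap R1 ↔ R2
2 nonzero rows, so the 2 vectors span a space of dimension 2.
Since 2 = 2, the vectors are linearly independent.

yes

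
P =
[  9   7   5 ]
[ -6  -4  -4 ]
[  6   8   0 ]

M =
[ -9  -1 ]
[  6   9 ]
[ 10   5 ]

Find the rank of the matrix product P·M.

2

First compute PM:
[[ 11,  79],
 [-10, -50],
 [ -6,  66]]
Now row reduce the product.
R2 ← R2 + (10/11)·R1: [0, 240/11]
R3 ← R3 + (6/11)·R1: [0, 1200/11]
R3 ← R3 − (5)·R2: [0, 0]
2 nonzero rows, so rank(PM) = 2.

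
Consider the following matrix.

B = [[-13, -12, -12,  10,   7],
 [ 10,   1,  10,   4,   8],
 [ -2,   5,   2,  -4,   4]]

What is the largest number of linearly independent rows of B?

Row reduce to echelon form.
R2 ← R2 + (10/13)·R1: [0, -107/13, 10/13, 152/13, 174/13]
R3 ← R3 − (2/13)·R1: [0, 89/13, 50/13, -72/13, 38/13]
R3 ← R3 + (89/107)·R2: [0, 0, 480/107, 448/107, 1504/107]
Echelon form has 3 nonzero rows, so rank(B) = 3.
The rank gives the maximum number of linearly independent rows: 3.

3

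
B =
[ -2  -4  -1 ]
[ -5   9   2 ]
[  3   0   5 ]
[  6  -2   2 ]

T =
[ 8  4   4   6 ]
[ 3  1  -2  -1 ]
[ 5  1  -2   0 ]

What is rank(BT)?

First compute BT:
[[-33, -13,   2,  -8],
 [ -3,  -9, -42, -39],
 [ 49,  17,   2,  18],
 [ 52,  24,  24,  38]]
Now row reduce the product.
R2 ← R2 − (1/11)·R1: [0, -86/11, -464/11, -421/11]
R3 ← R3 + (49/33)·R1: [0, -76/33, 164/33, 202/33]
R4 ← R4 + (52/33)·R1: [0, 116/33, 896/33, 838/33]
R3 ← R3 − (38/129)·R2: [0, 0, 748/43, 748/43]
R4 ← R4 + (58/129)·R2: [0, 0, 352/43, 352/43]
R4 ← R4 − (8/17)·R3: [0, 0, 0, 0]
3 nonzero rows, so rank(BT) = 3.

3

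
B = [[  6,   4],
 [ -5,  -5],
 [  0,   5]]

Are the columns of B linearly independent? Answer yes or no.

Row reduce B to echelon form.
R2 ← R2 + (5/6)·R1: [0, -5/3]
R3 ← R3 + (3)·R2: [0, 0]
2 pivots among 2 columns.
Every column is a pivot column, so the columns are linearly independent.

yes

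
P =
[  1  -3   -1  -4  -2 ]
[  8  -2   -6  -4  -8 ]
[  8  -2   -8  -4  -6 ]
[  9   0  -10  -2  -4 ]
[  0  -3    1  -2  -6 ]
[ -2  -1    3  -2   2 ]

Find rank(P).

Row reduce to echelon form.
R2 ← R2 − (8)·R1: [0, 22, 2, 28, 8]
R3 ← R3 − (8)·R1: [0, 22, 0, 28, 10]
R4 ← R4 − (9)·R1: [0, 27, -1, 34, 14]
R6 ← R6 + (2)·R1: [0, -7, 1, -10, -2]
R3 ← R3 − R2: [0, 0, -2, 0, 2]
R4 ← R4 − (27/22)·R2: [0, 0, -38/11, -4/11, 46/11]
R5 ← R5 + (3/22)·R2: [0, 0, 14/11, 20/11, -54/11]
R6 ← R6 + (7/22)·R2: [0, 0, 18/11, -12/11, 6/11]
R4 ← R4 − (19/11)·R3: [0, 0, 0, -4/11, 8/11]
R5 ← R5 + (7/11)·R3: [0, 0, 0, 20/11, -40/11]
R6 ← R6 + (9/11)·R3: [0, 0, 0, -12/11, 24/11]
R5 ← R5 + (5)·R4: [0, 0, 0, 0, 0]
R6 ← R6 − (3)·R4: [0, 0, 0, 0, 0]
Echelon form has 4 nonzero rows, so rank(P) = 4.

4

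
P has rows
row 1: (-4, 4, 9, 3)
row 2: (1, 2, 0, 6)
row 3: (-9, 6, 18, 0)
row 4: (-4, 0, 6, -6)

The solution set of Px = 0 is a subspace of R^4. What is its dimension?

Row reduce to echelon form.
R2 ← R2 + (1/4)·R1: [0, 3, 9/4, 27/4]
R3 ← R3 − (9/4)·R1: [0, -3, -9/4, -27/4]
R4 ← R4 − R1: [0, -4, -3, -9]
R3 ← R3 + R2: [0, 0, 0, 0]
R4 ← R4 + (4/3)·R2: [0, 0, 0, 0]
2 nonzero rows, so rank(P) = 2.
P has 4 columns; by rank–nullity, nullity = 4 − 2 = 2.

2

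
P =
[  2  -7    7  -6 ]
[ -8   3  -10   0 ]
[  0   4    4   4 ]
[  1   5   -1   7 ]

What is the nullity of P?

0

Row reduce to echelon form.
R2 ← R2 + (4)·R1: [0, -25, 18, -24]
R4 ← R4 − (1/2)·R1: [0, 17/2, -9/2, 10]
R3 ← R3 + (4/25)·R2: [0, 0, 172/25, 4/25]
R4 ← R4 + (17/50)·R2: [0, 0, 81/50, 46/25]
R4 ← R4 − (81/344)·R3: [0, 0, 0, 155/86]
4 nonzero rows, so rank(P) = 4.
P has 4 columns; by rank–nullity, nullity = 4 − 4 = 0.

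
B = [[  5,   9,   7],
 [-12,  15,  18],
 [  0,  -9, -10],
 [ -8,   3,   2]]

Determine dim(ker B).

0

Row reduce to echelon form.
R2 ← R2 + (12/5)·R1: [0, 183/5, 174/5]
R4 ← R4 + (8/5)·R1: [0, 87/5, 66/5]
R3 ← R3 + (15/61)·R2: [0, 0, -88/61]
R4 ← R4 − (29/61)·R2: [0, 0, -204/61]
R4 ← R4 − (51/22)·R3: [0, 0, 0]
3 nonzero rows, so rank(B) = 3.
B has 3 columns; by rank–nullity, nullity = 3 − 3 = 0.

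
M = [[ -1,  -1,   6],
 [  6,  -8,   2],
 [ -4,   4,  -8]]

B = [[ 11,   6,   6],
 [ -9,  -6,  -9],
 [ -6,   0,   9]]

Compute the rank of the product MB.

2

First compute MB:
[[-38,   0,  57],
 [126,  84, 126],
 [-32, -48, -132]]
Now row reduce the product.
R2 ← R2 + (63/19)·R1: [0, 84, 315]
R3 ← R3 − (16/19)·R1: [0, -48, -180]
R3 ← R3 + (4/7)·R2: [0, 0, 0]
2 nonzero rows, so rank(MB) = 2.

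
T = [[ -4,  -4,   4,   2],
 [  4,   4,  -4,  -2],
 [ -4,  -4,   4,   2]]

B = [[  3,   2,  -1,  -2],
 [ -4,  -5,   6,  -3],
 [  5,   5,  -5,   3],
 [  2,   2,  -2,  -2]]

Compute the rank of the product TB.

First compute TB:
[[ 28,  36, -44,  28],
 [-28, -36,  44, -28],
 [ 28,  36, -44,  28]]
Now row reduce the product.
R2 ← R2 + R1: [0, 0, 0, 0]
R3 ← R3 − R1: [0, 0, 0, 0]
1 nonzero row, so rank(TB) = 1.

1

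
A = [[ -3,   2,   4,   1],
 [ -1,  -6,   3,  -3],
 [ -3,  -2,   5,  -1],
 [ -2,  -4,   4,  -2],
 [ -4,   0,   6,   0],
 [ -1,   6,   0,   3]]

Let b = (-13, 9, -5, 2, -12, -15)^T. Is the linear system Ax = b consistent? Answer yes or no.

Row reduce the augmented matrix [A | b].
R2 ← R2 − (1/3)·R1: [0, -20/3, 5/3, -10/3, 40/3]
R3 ← R3 − R1: [0, -4, 1, -2, 8]
R4 ← R4 − (2/3)·R1: [0, -16/3, 4/3, -8/3, 32/3]
R5 ← R5 − (4/3)·R1: [0, -8/3, 2/3, -4/3, 16/3]
R6 ← R6 − (1/3)·R1: [0, 16/3, -4/3, 8/3, -32/3]
R3 ← R3 − (3/5)·R2: [0, 0, 0, 0, 0]
R4 ← R4 − (4/5)·R2: [0, 0, 0, 0, 0]
R5 ← R5 − (2/5)·R2: [0, 0, 0, 0, 0]
R6 ← R6 + (4/5)·R2: [0, 0, 0, 0, 0]
The echelon form has 2 nonzero rows, and every pivot lies in the first 4 columns, so rank(A) = rank([A|b]) = 2.
The system is consistent.

yes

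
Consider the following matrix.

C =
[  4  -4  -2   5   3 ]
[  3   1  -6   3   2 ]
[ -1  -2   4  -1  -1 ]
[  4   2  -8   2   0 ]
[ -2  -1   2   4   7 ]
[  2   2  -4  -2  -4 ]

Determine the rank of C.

3

Row reduce to echelon form.
R2 ← R2 − (3/4)·R1: [0, 4, -9/2, -3/4, -1/4]
R3 ← R3 + (1/4)·R1: [0, -3, 7/2, 1/4, -1/4]
R4 ← R4 − R1: [0, 6, -6, -3, -3]
R5 ← R5 + (1/2)·R1: [0, -3, 1, 13/2, 17/2]
R6 ← R6 − (1/2)·R1: [0, 4, -3, -9/2, -11/2]
R3 ← R3 + (3/4)·R2: [0, 0, 1/8, -5/16, -7/16]
R4 ← R4 − (3/2)·R2: [0, 0, 3/4, -15/8, -21/8]
R5 ← R5 + (3/4)·R2: [0, 0, -19/8, 95/16, 133/16]
R6 ← R6 − R2: [0, 0, 3/2, -15/4, -21/4]
R4 ← R4 − (6)·R3: [0, 0, 0, 0, 0]
R5 ← R5 + (19)·R3: [0, 0, 0, 0, 0]
R6 ← R6 − (12)·R3: [0, 0, 0, 0, 0]
Echelon form has 3 nonzero rows, so rank(C) = 3.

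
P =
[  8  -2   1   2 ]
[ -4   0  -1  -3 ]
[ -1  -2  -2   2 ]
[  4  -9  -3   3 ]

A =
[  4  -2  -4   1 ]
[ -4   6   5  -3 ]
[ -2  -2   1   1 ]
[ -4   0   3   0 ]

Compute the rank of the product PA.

First compute PA:
[[ 30, -30, -35,  15],
 [ -2,  10,   6,  -5],
 [  0,  -6,  -2,   3],
 [ 46, -56, -55,  28]]
Now row reduce the product.
R2 ← R2 + (1/15)·R1: [0, 8, 11/3, -4]
R4 ← R4 − (23/15)·R1: [0, -10, -4/3, 5]
R3 ← R3 + (3/4)·R2: [0, 0, 3/4, 0]
R4 ← R4 + (5/4)·R2: [0, 0, 13/4, 0]
R4 ← R4 − (13/3)·R3: [0, 0, 0, 0]
3 nonzero rows, so rank(PA) = 3.

3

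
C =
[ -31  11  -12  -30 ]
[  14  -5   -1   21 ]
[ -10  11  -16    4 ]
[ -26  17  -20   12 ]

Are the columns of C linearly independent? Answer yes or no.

Row reduce C to echelon form.
R2 ← R2 + (14/31)·R1: [0, -1/31, -199/31, 231/31]
R3 ← R3 − (10/31)·R1: [0, 231/31, -376/31, 424/31]
R4 ← R4 − (26/31)·R1: [0, 241/31, -308/31, 1152/31]
R3 ← R3 + (231)·R2: [0, 0, -1495, 1735]
R4 ← R4 + (241)·R2: [0, 0, -1557, 1833]
R4 ← R4 − (1557/1495)·R3: [0, 0, 0, 7788/299]
4 pivots among 4 columns.
Every column is a pivot column, so the columns are linearly independent.

yes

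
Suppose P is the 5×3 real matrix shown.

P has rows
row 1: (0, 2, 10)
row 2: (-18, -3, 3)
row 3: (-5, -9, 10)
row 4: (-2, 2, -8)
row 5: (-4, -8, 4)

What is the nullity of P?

Row reduce to echelon form.
Swap R1 ↔ R2
R3 ← R3 − (5/18)·R1: [0, -49/6, 55/6]
R4 ← R4 − (1/9)·R1: [0, 7/3, -25/3]
R5 ← R5 − (2/9)·R1: [0, -22/3, 10/3]
R3 ← R3 + (49/12)·R2: [0, 0, 50]
R4 ← R4 − (7/6)·R2: [0, 0, -20]
R5 ← R5 + (11/3)·R2: [0, 0, 40]
R4 ← R4 + (2/5)·R3: [0, 0, 0]
R5 ← R5 − (4/5)·R3: [0, 0, 0]
3 nonzero rows, so rank(P) = 3.
P has 3 columns; by rank–nullity, nullity = 3 − 3 = 0.

0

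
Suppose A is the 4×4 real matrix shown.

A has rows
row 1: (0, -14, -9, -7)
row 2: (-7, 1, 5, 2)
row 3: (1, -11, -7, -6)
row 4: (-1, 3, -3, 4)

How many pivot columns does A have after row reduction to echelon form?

Row reduce to echelon form.
Swap R1 ↔ R2
R3 ← R3 + (1/7)·R1: [0, -76/7, -44/7, -40/7]
R4 ← R4 − (1/7)·R1: [0, 20/7, -26/7, 26/7]
R3 ← R3 − (38/49)·R2: [0, 0, 34/49, -2/7]
R4 ← R4 + (10/49)·R2: [0, 0, -272/49, 16/7]
R4 ← R4 + (8)·R3: [0, 0, 0, 0]
Echelon form has 3 nonzero rows, so rank(A) = 3.
Each nonzero row contributes one pivot column: 3 pivot columns.

3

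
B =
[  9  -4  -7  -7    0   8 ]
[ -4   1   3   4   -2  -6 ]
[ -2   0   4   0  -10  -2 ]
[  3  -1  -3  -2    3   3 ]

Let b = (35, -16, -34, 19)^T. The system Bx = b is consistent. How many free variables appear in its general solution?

Row reduce the augmented matrix [B | b].
R2 ← R2 + (4/9)·R1: [0, -7/9, -1/9, 8/9, -2, -22/9, -4/9]
R3 ← R3 + (2/9)·R1: [0, -8/9, 22/9, -14/9, -10, -2/9, -236/9]
R4 ← R4 − (1/3)·R1: [0, 1/3, -2/3, 1/3, 3, 1/3, 22/3]
R3 ← R3 − (8/7)·R2: [0, 0, 18/7, -18/7, -54/7, 18/7, -180/7]
R4 ← R4 + (3/7)·R2: [0, 0, -5/7, 5/7, 15/7, -5/7, 50/7]
R4 ← R4 + (5/18)·R3: [0, 0, 0, 0, 0, 0, 0]
The echelon form has 3 nonzero rows, and every pivot lies in the first 6 columns, so rank(B) = rank([B|b]) = 3.
The system is consistent.
Free variables = (unknowns) − (rank) = 6 − 3 = 3.

3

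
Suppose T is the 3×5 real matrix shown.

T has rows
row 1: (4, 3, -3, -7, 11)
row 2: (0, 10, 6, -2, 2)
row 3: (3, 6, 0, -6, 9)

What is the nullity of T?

3

Row reduce to echelon form.
R3 ← R3 − (3/4)·R1: [0, 15/4, 9/4, -3/4, 3/4]
R3 ← R3 − (3/8)·R2: [0, 0, 0, 0, 0]
2 nonzero rows, so rank(T) = 2.
T has 5 columns; by rank–nullity, nullity = 5 − 2 = 3.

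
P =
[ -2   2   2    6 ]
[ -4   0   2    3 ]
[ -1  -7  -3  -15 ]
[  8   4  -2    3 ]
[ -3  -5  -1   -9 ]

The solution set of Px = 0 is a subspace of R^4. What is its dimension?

2

Row reduce to echelon form.
R2 ← R2 − (2)·R1: [0, -4, -2, -9]
R3 ← R3 − (1/2)·R1: [0, -8, -4, -18]
R4 ← R4 + (4)·R1: [0, 12, 6, 27]
R5 ← R5 − (3/2)·R1: [0, -8, -4, -18]
R3 ← R3 − (2)·R2: [0, 0, 0, 0]
R4 ← R4 + (3)·R2: [0, 0, 0, 0]
R5 ← R5 − (2)·R2: [0, 0, 0, 0]
2 nonzero rows, so rank(P) = 2.
P has 4 columns; by rank–nullity, nullity = 4 − 2 = 2.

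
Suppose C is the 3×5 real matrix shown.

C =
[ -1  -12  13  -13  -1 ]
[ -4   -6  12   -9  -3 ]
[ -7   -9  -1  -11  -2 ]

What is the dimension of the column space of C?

Row reduce to echelon form.
R2 ← R2 − (4)·R1: [0, 42, -40, 43, 1]
R3 ← R3 − (7)·R1: [0, 75, -92, 80, 5]
R3 ← R3 − (25/14)·R2: [0, 0, -144/7, 45/14, 45/14]
Echelon form has 3 nonzero rows, so rank(C) = 3.
The column space has dimension equal to the rank: 3.

3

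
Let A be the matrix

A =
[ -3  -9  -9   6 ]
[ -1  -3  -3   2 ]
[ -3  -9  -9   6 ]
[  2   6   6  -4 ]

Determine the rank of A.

1

Row reduce to echelon form.
R2 ← R2 − (1/3)·R1: [0, 0, 0, 0]
R3 ← R3 − R1: [0, 0, 0, 0]
R4 ← R4 + (2/3)·R1: [0, 0, 0, 0]
Echelon form has 1 nonzero row, so rank(A) = 1.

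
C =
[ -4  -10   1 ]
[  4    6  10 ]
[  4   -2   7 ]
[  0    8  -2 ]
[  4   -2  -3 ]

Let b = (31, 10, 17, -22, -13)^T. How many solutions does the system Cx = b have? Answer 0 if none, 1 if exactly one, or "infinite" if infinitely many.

Row reduce the augmented matrix [C | b].
R2 ← R2 + R1: [0, -4, 11, 41]
R3 ← R3 + R1: [0, -12, 8, 48]
R5 ← R5 + R1: [0, -12, -2, 18]
R3 ← R3 − (3)·R2: [0, 0, -25, -75]
R4 ← R4 + (2)·R2: [0, 0, 20, 60]
R5 ← R5 − (3)·R2: [0, 0, -35, -105]
R4 ← R4 + (4/5)·R3: [0, 0, 0, 0]
R5 ← R5 − (7/5)·R3: [0, 0, 0, 0]
The echelon form has 3 nonzero rows, and every pivot lies in the first 3 columns, so rank(C) = rank([C|b]) = 3.
The system is consistent.
rank = 3 = number of unknowns, so the solution is unique.

1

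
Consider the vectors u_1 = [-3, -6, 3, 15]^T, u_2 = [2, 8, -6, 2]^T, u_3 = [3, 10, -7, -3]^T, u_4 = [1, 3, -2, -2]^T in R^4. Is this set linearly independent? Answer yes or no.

no

Form the matrix with these vectors as rows and row reduce.
R2 ← R2 + (2/3)·R1: [0, 4, -4, 12]
R3 ← R3 + R1: [0, 4, -4, 12]
R4 ← R4 + (1/3)·R1: [0, 1, -1, 3]
R3 ← R3 − R2: [0, 0, 0, 0]
R4 ← R4 − (1/4)·R2: [0, 0, 0, 0]
2 nonzero rows, so the 4 vectors span a space of dimension 2.
Since 2 < 4, the vectors are linearly dependent.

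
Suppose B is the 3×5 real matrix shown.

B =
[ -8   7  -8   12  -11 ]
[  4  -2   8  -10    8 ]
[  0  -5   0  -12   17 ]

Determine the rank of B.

Row reduce to echelon form.
R2 ← R2 + (1/2)·R1: [0, 3/2, 4, -4, 5/2]
R3 ← R3 + (10/3)·R2: [0, 0, 40/3, -76/3, 76/3]
Echelon form has 3 nonzero rows, so rank(B) = 3.

3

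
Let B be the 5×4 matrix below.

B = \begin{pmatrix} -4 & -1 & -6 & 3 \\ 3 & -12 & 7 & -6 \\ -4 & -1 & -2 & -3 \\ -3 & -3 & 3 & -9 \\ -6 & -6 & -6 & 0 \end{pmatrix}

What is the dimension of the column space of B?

Row reduce to echelon form.
R2 ← R2 + (3/4)·R1: [0, -51/4, 5/2, -15/4]
R3 ← R3 − R1: [0, 0, 4, -6]
R4 ← R4 − (3/4)·R1: [0, -9/4, 15/2, -45/4]
R5 ← R5 − (3/2)·R1: [0, -9/2, 3, -9/2]
R4 ← R4 − (3/17)·R2: [0, 0, 120/17, -180/17]
R5 ← R5 − (6/17)·R2: [0, 0, 36/17, -54/17]
R4 ← R4 − (30/17)·R3: [0, 0, 0, 0]
R5 ← R5 − (9/17)·R3: [0, 0, 0, 0]
Echelon form has 3 nonzero rows, so rank(B) = 3.
The column space has dimension equal to the rank: 3.

3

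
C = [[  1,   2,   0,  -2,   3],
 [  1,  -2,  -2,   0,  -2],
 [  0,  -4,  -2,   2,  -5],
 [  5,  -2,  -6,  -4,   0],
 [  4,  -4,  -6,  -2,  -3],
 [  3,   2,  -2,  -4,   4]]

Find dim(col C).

2

Row reduce to echelon form.
R2 ← R2 − R1: [0, -4, -2, 2, -5]
R4 ← R4 − (5)·R1: [0, -12, -6, 6, -15]
R5 ← R5 − (4)·R1: [0, -12, -6, 6, -15]
R6 ← R6 − (3)·R1: [0, -4, -2, 2, -5]
R3 ← R3 − R2: [0, 0, 0, 0, 0]
R4 ← R4 − (3)·R2: [0, 0, 0, 0, 0]
R5 ← R5 − (3)·R2: [0, 0, 0, 0, 0]
R6 ← R6 − R2: [0, 0, 0, 0, 0]
Echelon form has 2 nonzero rows, so rank(C) = 2.
The column space has dimension equal to the rank: 2.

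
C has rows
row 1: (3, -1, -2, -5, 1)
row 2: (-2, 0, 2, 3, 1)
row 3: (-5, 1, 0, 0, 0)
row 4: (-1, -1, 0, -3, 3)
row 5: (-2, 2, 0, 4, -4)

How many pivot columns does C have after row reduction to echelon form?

Row reduce to echelon form.
R2 ← R2 + (2/3)·R1: [0, -2/3, 2/3, -1/3, 5/3]
R3 ← R3 + (5/3)·R1: [0, -2/3, -10/3, -25/3, 5/3]
R4 ← R4 + (1/3)·R1: [0, -4/3, -2/3, -14/3, 10/3]
R5 ← R5 + (2/3)·R1: [0, 4/3, -4/3, 2/3, -10/3]
R3 ← R3 − R2: [0, 0, -4, -8, 0]
R4 ← R4 − (2)·R2: [0, 0, -2, -4, 0]
R5 ← R5 + (2)·R2: [0, 0, 0, 0, 0]
R4 ← R4 − (1/2)·R3: [0, 0, 0, 0, 0]
Echelon form has 3 nonzero rows, so rank(C) = 3.
Each nonzero row contributes one pivot column: 3 pivot columns.

3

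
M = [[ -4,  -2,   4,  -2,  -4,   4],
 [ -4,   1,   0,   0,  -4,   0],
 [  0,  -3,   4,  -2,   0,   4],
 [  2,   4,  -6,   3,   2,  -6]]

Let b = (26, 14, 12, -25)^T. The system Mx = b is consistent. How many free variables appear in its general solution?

4

Row reduce the augmented matrix [M | b].
R2 ← R2 − R1: [0, 3, -4, 2, 0, -4, -12]
R4 ← R4 + (1/2)·R1: [0, 3, -4, 2, 0, -4, -12]
R3 ← R3 + R2: [0, 0, 0, 0, 0, 0, 0]
R4 ← R4 − R2: [0, 0, 0, 0, 0, 0, 0]
The echelon form has 2 nonzero rows, and every pivot lies in the first 6 columns, so rank(M) = rank([M|b]) = 2.
The system is consistent.
Free variables = (unknowns) − (rank) = 6 − 2 = 4.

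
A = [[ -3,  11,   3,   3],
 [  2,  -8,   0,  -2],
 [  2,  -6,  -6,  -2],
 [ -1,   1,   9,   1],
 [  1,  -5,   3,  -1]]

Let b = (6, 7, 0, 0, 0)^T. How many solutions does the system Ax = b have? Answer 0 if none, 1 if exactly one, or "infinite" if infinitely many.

0

Row reduce the augmented matrix [A | b].
R2 ← R2 + (2/3)·R1: [0, -2/3, 2, 0, 11]
R3 ← R3 + (2/3)·R1: [0, 4/3, -4, 0, 4]
R4 ← R4 − (1/3)·R1: [0, -8/3, 8, 0, -2]
R5 ← R5 + (1/3)·R1: [0, -4/3, 4, 0, 2]
R3 ← R3 + (2)·R2: [0, 0, 0, 0, 26]
R4 ← R4 − (4)·R2: [0, 0, 0, 0, -46]
R5 ← R5 − (2)·R2: [0, 0, 0, 0, -20]
R4 ← R4 + (23/13)·R3: [0, 0, 0, 0, 0]
R5 ← R5 + (10/13)·R3: [0, 0, 0, 0, 0]
The echelon form has 3 nonzero rows; the last pivot sits in the augmented column, so rank(A) = 2 but rank([A|b]) = 3.
Since the ranks differ, the system is inconsistent.
It has no solutions.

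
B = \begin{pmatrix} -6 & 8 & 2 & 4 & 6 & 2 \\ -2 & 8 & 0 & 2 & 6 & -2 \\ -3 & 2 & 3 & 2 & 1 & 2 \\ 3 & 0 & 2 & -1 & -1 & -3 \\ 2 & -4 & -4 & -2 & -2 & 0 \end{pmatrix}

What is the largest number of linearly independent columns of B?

3

Row reduce to echelon form.
R2 ← R2 − (1/3)·R1: [0, 16/3, -2/3, 2/3, 4, -8/3]
R3 ← R3 − (1/2)·R1: [0, -2, 2, 0, -2, 1]
R4 ← R4 + (1/2)·R1: [0, 4, 3, 1, 2, -2]
R5 ← R5 + (1/3)·R1: [0, -4/3, -10/3, -2/3, 0, 2/3]
R3 ← R3 + (3/8)·R2: [0, 0, 7/4, 1/4, -1/2, 0]
R4 ← R4 − (3/4)·R2: [0, 0, 7/2, 1/2, -1, 0]
R5 ← R5 + (1/4)·R2: [0, 0, -7/2, -1/2, 1, 0]
R4 ← R4 − (2)·R3: [0, 0, 0, 0, 0, 0]
R5 ← R5 + (2)·R3: [0, 0, 0, 0, 0, 0]
Echelon form has 3 nonzero rows, so rank(B) = 3.
The rank gives the maximum number of linearly independent columns: 3.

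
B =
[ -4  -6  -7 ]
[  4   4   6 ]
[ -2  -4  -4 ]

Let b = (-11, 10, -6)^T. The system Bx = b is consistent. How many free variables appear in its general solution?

1

Row reduce the augmented matrix [B | b].
R2 ← R2 + R1: [0, -2, -1, -1]
R3 ← R3 − (1/2)·R1: [0, -1, -1/2, -1/2]
R3 ← R3 − (1/2)·R2: [0, 0, 0, 0]
The echelon form has 2 nonzero rows, and every pivot lies in the first 3 columns, so rank(B) = rank([B|b]) = 2.
The system is consistent.
Free variables = (unknowns) − (rank) = 3 − 2 = 1.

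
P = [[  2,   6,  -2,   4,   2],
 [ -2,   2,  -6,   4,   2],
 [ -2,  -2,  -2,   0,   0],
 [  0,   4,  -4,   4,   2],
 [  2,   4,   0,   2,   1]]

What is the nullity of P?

3

Row reduce to echelon form.
R2 ← R2 + R1: [0, 8, -8, 8, 4]
R3 ← R3 + R1: [0, 4, -4, 4, 2]
R5 ← R5 − R1: [0, -2, 2, -2, -1]
R3 ← R3 − (1/2)·R2: [0, 0, 0, 0, 0]
R4 ← R4 − (1/2)·R2: [0, 0, 0, 0, 0]
R5 ← R5 + (1/4)·R2: [0, 0, 0, 0, 0]
2 nonzero rows, so rank(P) = 2.
P has 5 columns; by rank–nullity, nullity = 5 − 2 = 3.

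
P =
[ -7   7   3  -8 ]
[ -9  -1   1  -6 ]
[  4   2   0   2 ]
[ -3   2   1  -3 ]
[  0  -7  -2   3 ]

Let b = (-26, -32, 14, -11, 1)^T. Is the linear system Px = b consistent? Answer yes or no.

yes

Row reduce the augmented matrix [P | b].
R2 ← R2 − (9/7)·R1: [0, -10, -20/7, 30/7, 10/7]
R3 ← R3 + (4/7)·R1: [0, 6, 12/7, -18/7, -6/7]
R4 ← R4 − (3/7)·R1: [0, -1, -2/7, 3/7, 1/7]
R3 ← R3 + (3/5)·R2: [0, 0, 0, 0, 0]
R4 ← R4 − (1/10)·R2: [0, 0, 0, 0, 0]
R5 ← R5 − (7/10)·R2: [0, 0, 0, 0, 0]
The echelon form has 2 nonzero rows, and every pivot lies in the first 4 columns, so rank(P) = rank([P|b]) = 2.
The system is consistent.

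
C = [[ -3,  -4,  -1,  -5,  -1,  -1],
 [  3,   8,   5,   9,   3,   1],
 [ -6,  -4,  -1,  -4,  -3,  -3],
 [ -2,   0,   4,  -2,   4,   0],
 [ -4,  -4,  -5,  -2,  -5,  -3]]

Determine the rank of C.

4

Row reduce to echelon form.
R2 ← R2 + R1: [0, 4, 4, 4, 2, 0]
R3 ← R3 − (2)·R1: [0, 4, 1, 6, -1, -1]
R4 ← R4 − (2/3)·R1: [0, 8/3, 14/3, 4/3, 14/3, 2/3]
R5 ← R5 − (4/3)·R1: [0, 4/3, -11/3, 14/3, -11/3, -5/3]
R3 ← R3 − R2: [0, 0, -3, 2, -3, -1]
R4 ← R4 − (2/3)·R2: [0, 0, 2, -4/3, 10/3, 2/3]
R5 ← R5 − (1/3)·R2: [0, 0, -5, 10/3, -13/3, -5/3]
R4 ← R4 + (2/3)·R3: [0, 0, 0, 0, 4/3, 0]
R5 ← R5 − (5/3)·R3: [0, 0, 0, 0, 2/3, 0]
R5 ← R5 − (1/2)·R4: [0, 0, 0, 0, 0, 0]
Echelon form has 4 nonzero rows, so rank(C) = 4.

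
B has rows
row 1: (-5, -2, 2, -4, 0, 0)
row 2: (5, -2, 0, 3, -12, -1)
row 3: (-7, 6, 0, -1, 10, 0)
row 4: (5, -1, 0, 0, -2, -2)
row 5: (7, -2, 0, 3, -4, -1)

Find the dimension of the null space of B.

1

Row reduce to echelon form.
R2 ← R2 + R1: [0, -4, 2, -1, -12, -1]
R3 ← R3 − (7/5)·R1: [0, 44/5, -14/5, 23/5, 10, 0]
R4 ← R4 + R1: [0, -3, 2, -4, -2, -2]
R5 ← R5 + (7/5)·R1: [0, -24/5, 14/5, -13/5, -4, -1]
R3 ← R3 + (11/5)·R2: [0, 0, 8/5, 12/5, -82/5, -11/5]
R4 ← R4 − (3/4)·R2: [0, 0, 1/2, -13/4, 7, -5/4]
R5 ← R5 − (6/5)·R2: [0, 0, 2/5, -7/5, 52/5, 1/5]
R4 ← R4 − (5/16)·R3: [0, 0, 0, -4, 97/8, -9/16]
R5 ← R5 − (1/4)·R3: [0, 0, 0, -2, 29/2, 3/4]
R5 ← R5 − (1/2)·R4: [0, 0, 0, 0, 135/16, 33/32]
5 nonzero rows, so rank(B) = 5.
B has 6 columns; by rank–nullity, nullity = 6 − 5 = 1.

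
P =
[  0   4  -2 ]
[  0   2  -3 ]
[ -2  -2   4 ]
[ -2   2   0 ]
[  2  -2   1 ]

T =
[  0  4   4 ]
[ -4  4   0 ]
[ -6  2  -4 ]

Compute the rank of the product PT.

2

First compute PT:
[[ -4,  12,   8],
 [ 10,   2,  12],
 [-16,  -8, -24],
 [ -8,   0,  -8],
 [  2,   2,   4]]
Now row reduce the product.
R2 ← R2 + (5/2)·R1: [0, 32, 32]
R3 ← R3 − (4)·R1: [0, -56, -56]
R4 ← R4 − (2)·R1: [0, -24, -24]
R5 ← R5 + (1/2)·R1: [0, 8, 8]
R3 ← R3 + (7/4)·R2: [0, 0, 0]
R4 ← R4 + (3/4)·R2: [0, 0, 0]
R5 ← R5 − (1/4)·R2: [0, 0, 0]
2 nonzero rows, so rank(PT) = 2.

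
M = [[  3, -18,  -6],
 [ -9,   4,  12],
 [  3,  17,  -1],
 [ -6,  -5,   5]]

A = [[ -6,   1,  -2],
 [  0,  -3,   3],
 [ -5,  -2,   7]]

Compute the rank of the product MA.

First compute MA:
[[ 12,  69, -102],
 [ -6, -45, 114],
 [-13, -46,  38],
 [ 11,  -1,  32]]
Now row reduce the product.
R2 ← R2 + (1/2)·R1: [0, -21/2, 63]
R3 ← R3 + (13/12)·R1: [0, 115/4, -145/2]
R4 ← R4 − (11/12)·R1: [0, -257/4, 251/2]
R3 ← R3 + (115/42)·R2: [0, 0, 100]
R4 ← R4 − (257/42)·R2: [0, 0, -260]
R4 ← R4 + (13/5)·R3: [0, 0, 0]
3 nonzero rows, so rank(MA) = 3.

3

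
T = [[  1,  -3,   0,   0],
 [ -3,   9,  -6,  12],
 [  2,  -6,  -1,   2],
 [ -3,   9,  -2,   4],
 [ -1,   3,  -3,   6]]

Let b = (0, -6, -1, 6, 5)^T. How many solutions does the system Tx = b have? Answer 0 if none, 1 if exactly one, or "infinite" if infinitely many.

Row reduce the augmented matrix [T | b].
R2 ← R2 + (3)·R1: [0, 0, -6, 12, -6]
R3 ← R3 − (2)·R1: [0, 0, -1, 2, -1]
R4 ← R4 + (3)·R1: [0, 0, -2, 4, 6]
R5 ← R5 + R1: [0, 0, -3, 6, 5]
R3 ← R3 − (1/6)·R2: [0, 0, 0, 0, 0]
R4 ← R4 − (1/3)·R2: [0, 0, 0, 0, 8]
R5 ← R5 − (1/2)·R2: [0, 0, 0, 0, 8]
Swap R3 ↔ R4
R5 ← R5 − R3: [0, 0, 0, 0, 0]
The echelon form has 3 nonzero rows; the last pivot sits in the augmented column, so rank(T) = 2 but rank([T|b]) = 3.
Since the ranks differ, the system is inconsistent.
It has no solutions.

0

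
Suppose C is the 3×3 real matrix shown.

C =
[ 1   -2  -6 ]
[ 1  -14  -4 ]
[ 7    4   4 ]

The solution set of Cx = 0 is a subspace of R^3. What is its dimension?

Row reduce to echelon form.
R2 ← R2 − R1: [0, -12, 2]
R3 ← R3 − (7)·R1: [0, 18, 46]
R3 ← R3 + (3/2)·R2: [0, 0, 49]
3 nonzero rows, so rank(C) = 3.
C has 3 columns; by rank–nullity, nullity = 3 − 3 = 0.

0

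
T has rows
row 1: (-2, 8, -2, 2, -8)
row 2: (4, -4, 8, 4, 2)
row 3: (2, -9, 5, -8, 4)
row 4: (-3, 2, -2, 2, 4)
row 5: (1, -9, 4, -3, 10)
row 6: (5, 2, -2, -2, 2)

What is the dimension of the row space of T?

Row reduce to echelon form.
R2 ← R2 + (2)·R1: [0, 12, 4, 8, -14]
R3 ← R3 + R1: [0, -1, 3, -6, -4]
R4 ← R4 − (3/2)·R1: [0, -10, 1, -1, 16]
R5 ← R5 + (1/2)·R1: [0, -5, 3, -2, 6]
R6 ← R6 + (5/2)·R1: [0, 22, -7, 3, -18]
R3 ← R3 + (1/12)·R2: [0, 0, 10/3, -16/3, -31/6]
R4 ← R4 + (5/6)·R2: [0, 0, 13/3, 17/3, 13/3]
R5 ← R5 + (5/12)·R2: [0, 0, 14/3, 4/3, 1/6]
R6 ← R6 − (11/6)·R2: [0, 0, -43/3, -35/3, 23/3]
R4 ← R4 − (13/10)·R3: [0, 0, 0, 63/5, 221/20]
R5 ← R5 − (7/5)·R3: [0, 0, 0, 44/5, 37/5]
R6 ← R6 + (43/10)·R3: [0, 0, 0, -173/5, -291/20]
R5 ← R5 − (44/63)·R4: [0, 0, 0, 0, -20/63]
R6 ← R6 + (173/63)·R4: [0, 0, 0, 0, 995/63]
R6 ← R6 + (199/4)·R5: [0, 0, 0, 0, 0]
Echelon form has 5 nonzero rows, so rank(T) = 5.
The row space has dimension equal to the rank: 5.

5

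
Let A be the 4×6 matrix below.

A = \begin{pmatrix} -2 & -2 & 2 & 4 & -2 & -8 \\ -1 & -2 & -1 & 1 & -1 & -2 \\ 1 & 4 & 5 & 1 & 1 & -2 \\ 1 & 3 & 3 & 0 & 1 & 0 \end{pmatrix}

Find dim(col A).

Row reduce to echelon form.
R2 ← R2 − (1/2)·R1: [0, -1, -2, -1, 0, 2]
R3 ← R3 + (1/2)·R1: [0, 3, 6, 3, 0, -6]
R4 ← R4 + (1/2)·R1: [0, 2, 4, 2, 0, -4]
R3 ← R3 + (3)·R2: [0, 0, 0, 0, 0, 0]
R4 ← R4 + (2)·R2: [0, 0, 0, 0, 0, 0]
Echelon form has 2 nonzero rows, so rank(A) = 2.
The column space has dimension equal to the rank: 2.

2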